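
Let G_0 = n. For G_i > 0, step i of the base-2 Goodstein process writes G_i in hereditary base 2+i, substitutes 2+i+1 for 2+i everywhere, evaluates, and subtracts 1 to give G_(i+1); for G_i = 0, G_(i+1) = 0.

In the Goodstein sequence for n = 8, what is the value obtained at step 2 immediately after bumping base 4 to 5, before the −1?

[0] 8 ≡ 2^(2 + 1) (base 2). Lift 3: 81. −1: 80.
[1] 80 ≡ 2·3^3 + 2·3^2 + 2·3 + 2 (base 3). Lift 4: 554. −1: 553.
[2] 553 ≡ 2·4^4 + 2·4^2 + 2·4 + 1 (base 4). Lift 5: 6311. −1: 6310.

6311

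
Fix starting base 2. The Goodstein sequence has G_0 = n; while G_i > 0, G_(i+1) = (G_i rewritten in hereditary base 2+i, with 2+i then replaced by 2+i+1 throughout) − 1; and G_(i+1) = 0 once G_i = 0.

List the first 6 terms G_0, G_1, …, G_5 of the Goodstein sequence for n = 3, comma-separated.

3, 3, 3, 2, 1, 0

G_0=3  [base 2] 2 + 1  →[2↦3]→  3 + 1 = 4  −1 ⇒ G_1=3
G_1=3  [base 3] 3  →[3↦4]→  4 = 4  −1 ⇒ G_2=3
G_2=3  [base 4] 3  →[4↦5]→  3 = 3  −1 ⇒ G_3=2
G_3=2  [base 5] 2  →[5↦6]→  2 = 2  −1 ⇒ G_4=1
G_4=1  [base 6] 1  →[6↦7]→  1 = 1  −1 ⇒ G_5=0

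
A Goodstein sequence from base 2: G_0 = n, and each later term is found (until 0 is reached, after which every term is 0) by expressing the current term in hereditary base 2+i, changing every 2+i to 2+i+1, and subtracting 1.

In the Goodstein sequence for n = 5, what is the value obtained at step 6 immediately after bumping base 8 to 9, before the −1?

2455

(0) 5|_2 = 2^2 + 1 ↦ 3^3 + 1|_3 = 28 ⇒ 27
(1) 27|_3 = 3^3 ↦ 4^4|_4 = 256 ⇒ 255
(2) 255|_4 = 3·4^3 + 3·4^2 + 3·4 + 3 ↦ 3·5^3 + 3·5^2 + 3·5 + 3|_5 = 468 ⇒ 467
(3) 467|_5 = 3·5^3 + 3·5^2 + 3·5 + 2 ↦ 3·6^3 + 3·6^2 + 3·6 + 2|_6 = 776 ⇒ 775
(4) 775|_6 = 3·6^3 + 3·6^2 + 3·6 + 1 ↦ 3·7^3 + 3·7^2 + 3·7 + 1|_7 = 1198 ⇒ 1197
(5) 1197|_7 = 3·7^3 + 3·7^2 + 3·7 ↦ 3·8^3 + 3·8^2 + 3·8|_8 = 1752 ⇒ 1751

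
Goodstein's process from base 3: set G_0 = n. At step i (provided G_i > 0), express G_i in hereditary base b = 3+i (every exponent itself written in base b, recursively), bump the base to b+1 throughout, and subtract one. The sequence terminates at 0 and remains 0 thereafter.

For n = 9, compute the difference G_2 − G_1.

9 —HB3→ 3^2 —bump→ 4^2 = 16 —(−1)→ 15
15 —HB4→ 3·4 + 3 —bump→ 3·5 + 3 = 18 —(−1)→ 17

2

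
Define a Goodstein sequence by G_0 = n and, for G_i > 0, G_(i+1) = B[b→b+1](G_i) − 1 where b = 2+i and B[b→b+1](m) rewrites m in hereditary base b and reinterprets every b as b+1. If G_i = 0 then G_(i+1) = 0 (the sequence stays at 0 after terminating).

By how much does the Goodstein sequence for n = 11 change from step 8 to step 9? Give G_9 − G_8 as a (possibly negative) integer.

1927253967715

[0] 11 ≡ 2^(2 + 1) + 2 + 1 (base 2). Lift 3: 85. −1: 84.
[1] 84 ≡ 3^(3 + 1) + 3 (base 3). Lift 4: 1028. −1: 1027.
[2] 1027 ≡ 4^(4 + 1) + 3 (base 4). Lift 5: 15628. −1: 15627.
[3] 15627 ≡ 5^(5 + 1) + 2 (base 5). Lift 6: 279938. −1: 279937.
[4] 279937 ≡ 6^(6 + 1) + 1 (base 6). Lift 7: 5764802. −1: 5764801.
[5] 5764801 ≡ 7^(7 + 1) (base 7). Lift 8: 134217728. −1: 134217727.
[6] 134217727 ≡ 7·8^8 + 7·8^7 + 7·8^6 + 7·8^5 + 7·8^4 + 7·8^3 + 7·8^2 + 7·8 + 7 (base 8). Lift 9: 2749609303. −1: 2749609302.
[7] 2749609302 ≡ 7·9^9 + 7·9^7 + 7·9^6 + 7·9^5 + 7·9^4 + 7·9^3 + 7·9^2 + 7·9 + 6 (base 9). Lift 10: 70077777776. −1: 70077777775.
[8] 70077777775 ≡ 7·10^10 + 7·10^7 + 7·10^6 + 7·10^5 + 7·10^4 + 7·10^3 + 7·10^2 + 7·10 + 5 (base 10). Lift 11: 1997331745491. −1: 1997331745490.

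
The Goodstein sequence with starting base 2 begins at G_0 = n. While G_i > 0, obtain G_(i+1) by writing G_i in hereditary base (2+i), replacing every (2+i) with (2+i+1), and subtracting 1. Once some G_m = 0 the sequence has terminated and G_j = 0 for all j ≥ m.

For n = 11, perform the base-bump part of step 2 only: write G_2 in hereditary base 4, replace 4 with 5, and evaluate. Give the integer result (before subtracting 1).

[0] 11 ≡ 2^(2 + 1) + 2 + 1 (base 2). Lift 3: 85. −1: 84.
[1] 84 ≡ 3^(3 + 1) + 3 (base 3). Lift 4: 1028. −1: 1027.
[2] 1027 ≡ 4^(4 + 1) + 3 (base 4). Lift 5: 15628. −1: 15627.

15628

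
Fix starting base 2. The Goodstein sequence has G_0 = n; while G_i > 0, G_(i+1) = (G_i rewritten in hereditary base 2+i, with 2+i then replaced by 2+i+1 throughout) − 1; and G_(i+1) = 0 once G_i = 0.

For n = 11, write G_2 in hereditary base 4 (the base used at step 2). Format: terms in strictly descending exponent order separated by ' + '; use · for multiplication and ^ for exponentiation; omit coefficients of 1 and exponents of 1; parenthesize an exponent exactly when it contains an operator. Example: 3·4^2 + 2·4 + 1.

4^(4 + 1) + 3

(0) 11|_2 = 2^(2 + 1) + 2 + 1 ↦ 3^(3 + 1) + 3 + 1|_3 = 85 ⇒ 84
(1) 84|_3 = 3^(3 + 1) + 3 ↦ 4^(4 + 1) + 4|_4 = 1028 ⇒ 1027
(2) 1027|_4 = 4^(4 + 1) + 3 ↦ 5^(5 + 1) + 3|_5 = 15628 ⇒ 15627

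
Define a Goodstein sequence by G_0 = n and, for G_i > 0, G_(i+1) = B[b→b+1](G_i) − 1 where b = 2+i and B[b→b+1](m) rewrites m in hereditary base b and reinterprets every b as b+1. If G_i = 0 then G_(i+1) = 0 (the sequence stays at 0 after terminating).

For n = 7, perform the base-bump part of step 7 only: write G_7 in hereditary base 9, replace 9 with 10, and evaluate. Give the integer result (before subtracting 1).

(0) 7|_2 = 2^2 + 2 + 1 ↦ 3^3 + 3 + 1|_3 = 31 ⇒ 30
(1) 30|_3 = 3^3 + 3 ↦ 4^4 + 4|_4 = 260 ⇒ 259
(2) 259|_4 = 4^4 + 3 ↦ 5^5 + 3|_5 = 3128 ⇒ 3127
(3) 3127|_5 = 5^5 + 2 ↦ 6^6 + 2|_6 = 46658 ⇒ 46657
(4) 46657|_6 = 6^6 + 1 ↦ 7^7 + 1|_7 = 823544 ⇒ 823543
(5) 823543|_7 = 7^7 ↦ 8^8|_8 = 16777216 ⇒ 16777215
(6) 16777215|_8 = 7·8^7 + 7·8^6 + 7·8^5 + 7·8^4 + 7·8^3 + 7·8^2 + 7·8 + 7 ↦ 7·9^7 + 7·9^6 + 7·9^5 + 7·9^4 + 7·9^3 + 7·9^2 + 7·9 + 7|_9 = 37665880 ⇒ 37665879
(7) 37665879|_9 = 7·9^7 + 7·9^6 + 7·9^5 + 7·9^4 + 7·9^3 + 7·9^2 + 7·9 + 6 ↦ 7·10^7 + 7·10^6 + 7·10^5 + 7·10^4 + 7·10^3 + 7·10^2 + 7·10 + 6|_10 = 77777776 ⇒ 77777775

77777776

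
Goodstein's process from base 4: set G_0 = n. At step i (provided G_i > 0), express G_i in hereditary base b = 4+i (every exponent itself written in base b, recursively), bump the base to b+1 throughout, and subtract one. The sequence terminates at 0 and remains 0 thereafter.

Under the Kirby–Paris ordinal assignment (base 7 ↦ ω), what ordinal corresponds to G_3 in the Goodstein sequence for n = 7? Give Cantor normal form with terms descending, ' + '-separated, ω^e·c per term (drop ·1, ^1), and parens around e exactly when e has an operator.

(0) 7|_4 = 4 + 3 ↦ 5 + 3|_5 = 8 ⇒ 7
(1) 7|_5 = 5 + 2 ↦ 6 + 2|_6 = 8 ⇒ 7
(2) 7|_6 = 6 + 1 ↦ 7 + 1|_7 = 8 ⇒ 7
(3) 7|_7 = 7 ↦ 8|_8 = 8 ⇒ 7

ω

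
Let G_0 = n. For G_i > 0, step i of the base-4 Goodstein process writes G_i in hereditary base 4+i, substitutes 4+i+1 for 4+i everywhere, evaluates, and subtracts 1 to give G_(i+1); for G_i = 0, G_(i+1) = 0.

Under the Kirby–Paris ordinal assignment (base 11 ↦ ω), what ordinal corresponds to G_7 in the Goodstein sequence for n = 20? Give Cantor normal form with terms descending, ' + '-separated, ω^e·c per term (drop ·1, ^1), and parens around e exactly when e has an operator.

i=0: 20 = 4^2 + 4 (b=4); 4→5: 5^2 + 5 = 30; 30−1 = 29
i=1: 29 = 5^2 + 4 (b=5); 5→6: 6^2 + 4 = 40; 40−1 = 39
i=2: 39 = 6^2 + 3 (b=6); 6→7: 7^2 + 3 = 52; 52−1 = 51
i=3: 51 = 7^2 + 2 (b=7); 7→8: 8^2 + 2 = 66; 66−1 = 65
i=4: 65 = 8^2 + 1 (b=8); 8→9: 9^2 + 1 = 82; 82−1 = 81
i=5: 81 = 9^2 (b=9); 9→10: 10^2 = 100; 100−1 = 99
i=6: 99 = 9·10 + 9 (b=10); 10→11: 9·11 + 9 = 108; 108−1 = 107
i=7: 107 = 9·11 + 8 (b=11); 11→12: 9·12 + 8 = 116; 116−1 = 115

ω·9 + 8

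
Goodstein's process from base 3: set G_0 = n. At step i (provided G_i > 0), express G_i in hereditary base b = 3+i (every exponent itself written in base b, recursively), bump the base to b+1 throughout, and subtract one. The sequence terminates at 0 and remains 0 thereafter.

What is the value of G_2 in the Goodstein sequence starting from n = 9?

step 0: 9 = 3^2; sub 4 for 3: 4^2; = 16; G_1 = 16−1 = 15
step 1: 15 = 3·4 + 3; sub 5 for 4: 3·5 + 3; = 18; G_2 = 18−1 = 17
step 2: 17 = 3·5 + 2; sub 6 for 5: 3·6 + 2; = 20; G_3 = 20−1 = 19

17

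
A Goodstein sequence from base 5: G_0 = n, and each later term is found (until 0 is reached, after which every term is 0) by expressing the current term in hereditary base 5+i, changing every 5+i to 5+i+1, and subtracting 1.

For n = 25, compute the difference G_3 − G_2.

i=0: 25 = 5^2 (b=5); 5→6: 6^2 = 36; 36−1 = 35
i=1: 35 = 5·6 + 5 (b=6); 6→7: 5·7 + 5 = 40; 40−1 = 39
i=2: 39 = 5·7 + 4 (b=7); 7→8: 5·8 + 4 = 44; 44−1 = 43

4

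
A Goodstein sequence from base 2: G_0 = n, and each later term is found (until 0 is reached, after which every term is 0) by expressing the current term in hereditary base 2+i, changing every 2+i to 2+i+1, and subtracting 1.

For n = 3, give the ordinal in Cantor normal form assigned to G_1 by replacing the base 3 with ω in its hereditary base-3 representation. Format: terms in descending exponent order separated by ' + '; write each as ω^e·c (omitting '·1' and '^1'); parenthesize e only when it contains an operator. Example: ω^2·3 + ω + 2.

ω

step 0: 3 = 2 + 1; sub 3 for 2: 3 + 1; = 4; G_1 = 4−1 = 3
step 1: 3 = 3; sub 4 for 3: 4; = 4; G_2 = 4−1 = 3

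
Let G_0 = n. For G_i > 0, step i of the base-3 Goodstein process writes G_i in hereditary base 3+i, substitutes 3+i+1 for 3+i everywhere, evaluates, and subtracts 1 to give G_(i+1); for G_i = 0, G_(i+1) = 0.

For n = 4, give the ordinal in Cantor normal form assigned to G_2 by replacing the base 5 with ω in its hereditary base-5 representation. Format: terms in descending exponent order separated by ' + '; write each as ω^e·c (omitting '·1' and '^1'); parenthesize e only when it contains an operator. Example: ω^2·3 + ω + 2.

4

4 —HB3→ 3 + 1 —bump→ 4 + 1 = 5 —(−1)→ 4
4 —HB4→ 4 —bump→ 5 = 5 —(−1)→ 4
4 —HB5→ 4 —bump→ 4 = 4 —(−1)→ 3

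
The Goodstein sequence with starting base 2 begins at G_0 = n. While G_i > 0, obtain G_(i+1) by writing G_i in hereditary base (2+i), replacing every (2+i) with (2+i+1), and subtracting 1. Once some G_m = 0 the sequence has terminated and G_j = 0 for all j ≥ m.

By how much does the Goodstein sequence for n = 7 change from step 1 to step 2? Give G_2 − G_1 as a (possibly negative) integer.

229

G_0=7  [base 2] 2^2 + 2 + 1  →[2↦3]→  3^3 + 3 + 1 = 31  −1 ⇒ G_1=30
G_1=30  [base 3] 3^3 + 3  →[3↦4]→  4^4 + 4 = 260  −1 ⇒ G_2=259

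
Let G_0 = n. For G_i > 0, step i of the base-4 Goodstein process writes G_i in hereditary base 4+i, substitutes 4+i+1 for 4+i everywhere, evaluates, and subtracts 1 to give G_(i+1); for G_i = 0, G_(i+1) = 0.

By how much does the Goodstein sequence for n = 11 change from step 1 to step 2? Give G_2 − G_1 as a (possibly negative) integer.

1

[0] 11 ≡ 2·4 + 3 (base 4). Lift 5: 13. −1: 12.
[1] 12 ≡ 2·5 + 2 (base 5). Lift 6: 14. −1: 13.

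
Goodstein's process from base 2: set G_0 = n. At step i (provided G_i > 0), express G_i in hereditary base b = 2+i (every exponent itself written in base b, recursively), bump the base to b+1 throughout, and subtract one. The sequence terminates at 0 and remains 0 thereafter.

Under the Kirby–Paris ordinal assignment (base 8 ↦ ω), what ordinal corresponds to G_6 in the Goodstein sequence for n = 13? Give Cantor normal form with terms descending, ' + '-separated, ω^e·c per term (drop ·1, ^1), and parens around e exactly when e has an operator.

ω^(ω + 1) + ω^3·3 + ω^2·3 + ω·2 + 7

[0] 13 ≡ 2^(2 + 1) + 2^2 + 1 (base 2). Lift 3: 109. −1: 108.
[1] 108 ≡ 3^(3 + 1) + 3^3 (base 3). Lift 4: 1280. −1: 1279.
[2] 1279 ≡ 4^(4 + 1) + 3·4^3 + 3·4^2 + 3·4 + 3 (base 4). Lift 5: 16093. −1: 16092.
[3] 16092 ≡ 5^(5 + 1) + 3·5^3 + 3·5^2 + 3·5 + 2 (base 5). Lift 6: 280712. −1: 280711.
[4] 280711 ≡ 6^(6 + 1) + 3·6^3 + 3·6^2 + 3·6 + 1 (base 6). Lift 7: 5765999. −1: 5765998.
[5] 5765998 ≡ 7^(7 + 1) + 3·7^3 + 3·7^2 + 3·7 (base 7). Lift 8: 134219480. −1: 134219479.
[6] 134219479 ≡ 8^(8 + 1) + 3·8^3 + 3·8^2 + 2·8 + 7 (base 8). Lift 9: 3486786856. −1: 3486786855.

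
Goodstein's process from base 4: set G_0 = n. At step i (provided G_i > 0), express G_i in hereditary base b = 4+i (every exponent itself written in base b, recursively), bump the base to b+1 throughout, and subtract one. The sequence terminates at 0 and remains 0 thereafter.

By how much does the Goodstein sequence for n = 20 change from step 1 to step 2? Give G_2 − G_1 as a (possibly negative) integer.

G_0=20  [base 4] 4^2 + 4  →[4↦5]→  5^2 + 5 = 30  −1 ⇒ G_1=29
G_1=29  [base 5] 5^2 + 4  →[5↦6]→  6^2 + 4 = 40  −1 ⇒ G_2=39

10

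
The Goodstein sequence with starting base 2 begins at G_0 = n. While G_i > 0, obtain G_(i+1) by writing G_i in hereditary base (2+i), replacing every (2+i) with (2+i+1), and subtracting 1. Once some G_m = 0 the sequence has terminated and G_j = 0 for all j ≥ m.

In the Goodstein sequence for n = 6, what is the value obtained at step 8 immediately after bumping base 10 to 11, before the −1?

G_0=6  [base 2] 2^2 + 2  →[2↦3]→  3^3 + 3 = 30  −1 ⇒ G_1=29
G_1=29  [base 3] 3^3 + 2  →[3↦4]→  4^4 + 2 = 258  −1 ⇒ G_2=257
G_2=257  [base 4] 4^4 + 1  →[4↦5]→  5^5 + 1 = 3126  −1 ⇒ G_3=3125
G_3=3125  [base 5] 5^5  →[5↦6]→  6^6 = 46656  −1 ⇒ G_4=46655
G_4=46655  [base 6] 5·6^5 + 5·6^4 + 5·6^3 + 5·6^2 + 5·6 + 5  →[6↦7]→  5·7^5 + 5·7^4 + 5·7^3 + 5·7^2 + 5·7 + 5 = 98040  −1 ⇒ G_5=98039
G_5=98039  [base 7] 5·7^5 + 5·7^4 + 5·7^3 + 5·7^2 + 5·7 + 4  →[7↦8]→  5·8^5 + 5·8^4 + 5·8^3 + 5·8^2 + 5·8 + 4 = 187244  −1 ⇒ G_6=187243
G_6=187243  [base 8] 5·8^5 + 5·8^4 + 5·8^3 + 5·8^2 + 5·8 + 3  →[8↦9]→  5·9^5 + 5·9^4 + 5·9^3 + 5·9^2 + 5·9 + 3 = 332148  −1 ⇒ G_7=332147
G_7=332147  [base 9] 5·9^5 + 5·9^4 + 5·9^3 + 5·9^2 + 5·9 + 2  →[9↦10]→  5·10^5 + 5·10^4 + 5·10^3 + 5·10^2 + 5·10 + 2 = 555552  −1 ⇒ G_8=555551
G_8=555551  [base 10] 5·10^5 + 5·10^4 + 5·10^3 + 5·10^2 + 5·10 + 1  →[10↦11]→  5·11^5 + 5·11^4 + 5·11^3 + 5·11^2 + 5·11 + 1 = 885776  −1 ⇒ G_9=885775

885776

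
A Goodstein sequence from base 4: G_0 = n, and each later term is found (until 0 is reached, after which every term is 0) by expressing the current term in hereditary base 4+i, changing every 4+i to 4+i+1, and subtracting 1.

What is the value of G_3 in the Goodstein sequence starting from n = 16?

[0] 16 ≡ 4^2 (base 4). Lift 5: 25. −1: 24.
[1] 24 ≡ 4·5 + 4 (base 5). Lift 6: 28. −1: 27.
[2] 27 ≡ 4·6 + 3 (base 6). Lift 7: 31. −1: 30.
[3] 30 ≡ 4·7 + 2 (base 7). Lift 8: 34. −1: 33.

30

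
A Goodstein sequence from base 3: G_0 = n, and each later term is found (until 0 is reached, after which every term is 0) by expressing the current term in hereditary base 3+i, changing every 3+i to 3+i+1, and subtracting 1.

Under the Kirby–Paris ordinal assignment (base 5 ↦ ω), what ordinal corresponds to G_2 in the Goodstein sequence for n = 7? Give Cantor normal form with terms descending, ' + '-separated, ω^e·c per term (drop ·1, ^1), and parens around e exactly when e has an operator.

ω + 4

G_0 = 7. HB_3(7) = 2·3 + 1. Bump = 9. G_1 = 8.
G_1 = 8. HB_4(8) = 2·4. Bump = 10. G_2 = 9.
G_2 = 9. HB_5(9) = 5 + 4. Bump = 10. G_3 = 9.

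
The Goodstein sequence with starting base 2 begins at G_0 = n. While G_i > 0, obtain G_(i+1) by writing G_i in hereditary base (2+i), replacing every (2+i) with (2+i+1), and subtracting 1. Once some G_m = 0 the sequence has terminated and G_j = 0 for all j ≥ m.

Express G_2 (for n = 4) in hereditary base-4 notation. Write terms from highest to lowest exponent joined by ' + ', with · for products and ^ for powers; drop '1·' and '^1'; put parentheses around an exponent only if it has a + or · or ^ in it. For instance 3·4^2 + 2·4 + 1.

base 2: 4 = 2^2; at 3: 3^3 = 27; next = 26
base 3: 26 = 2·3^2 + 2·3 + 2; at 4: 2·4^2 + 2·4 + 2 = 42; next = 41
base 4: 41 = 2·4^2 + 2·4 + 1; at 5: 2·5^2 + 2·5 + 1 = 61; next = 60

2·4^2 + 2·4 + 1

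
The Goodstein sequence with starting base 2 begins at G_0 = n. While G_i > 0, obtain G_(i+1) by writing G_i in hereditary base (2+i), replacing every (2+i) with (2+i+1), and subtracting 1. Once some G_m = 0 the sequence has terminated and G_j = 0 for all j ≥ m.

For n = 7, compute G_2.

(0) 7|_2 = 2^2 + 2 + 1 ↦ 3^3 + 3 + 1|_3 = 31 ⇒ 30
(1) 30|_3 = 3^3 + 3 ↦ 4^4 + 4|_4 = 260 ⇒ 259
(2) 259|_4 = 4^4 + 3 ↦ 5^5 + 3|_5 = 3128 ⇒ 3127

259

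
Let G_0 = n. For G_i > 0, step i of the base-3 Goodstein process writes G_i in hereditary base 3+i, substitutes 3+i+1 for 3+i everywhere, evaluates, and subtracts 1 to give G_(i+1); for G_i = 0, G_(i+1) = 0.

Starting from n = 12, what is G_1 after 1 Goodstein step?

base 3: 12 = 3^2 + 3; at 4: 4^2 + 4 = 20; next = 19
base 4: 19 = 4^2 + 3; at 5: 5^2 + 3 = 28; next = 27

19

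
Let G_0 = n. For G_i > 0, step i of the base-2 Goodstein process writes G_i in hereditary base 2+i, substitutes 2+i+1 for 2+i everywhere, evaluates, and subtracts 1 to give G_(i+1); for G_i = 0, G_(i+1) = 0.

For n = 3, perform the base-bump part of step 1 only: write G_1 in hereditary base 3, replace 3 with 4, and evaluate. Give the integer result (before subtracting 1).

i=0: 3 = 2 + 1 (b=2); 2→3: 3 + 1 = 4; 4−1 = 3
i=1: 3 = 3 (b=3); 3→4: 4 = 4; 4−1 = 3

4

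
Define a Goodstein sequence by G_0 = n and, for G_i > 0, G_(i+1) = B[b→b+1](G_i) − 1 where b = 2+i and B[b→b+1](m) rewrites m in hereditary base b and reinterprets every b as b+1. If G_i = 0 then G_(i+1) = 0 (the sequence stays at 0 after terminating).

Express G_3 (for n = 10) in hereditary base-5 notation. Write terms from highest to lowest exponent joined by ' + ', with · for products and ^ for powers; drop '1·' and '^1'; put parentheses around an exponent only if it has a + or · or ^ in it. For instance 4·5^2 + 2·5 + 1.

5^(5 + 1)

i=0: 10 = 2^(2 + 1) + 2 (b=2); 2→3: 3^(3 + 1) + 3 = 84; 84−1 = 83
i=1: 83 = 3^(3 + 1) + 2 (b=3); 3→4: 4^(4 + 1) + 2 = 1026; 1026−1 = 1025
i=2: 1025 = 4^(4 + 1) + 1 (b=4); 4→5: 5^(5 + 1) + 1 = 15626; 15626−1 = 15625
i=3: 15625 = 5^(5 + 1) (b=5); 5→6: 6^(6 + 1) = 279936; 279936−1 = 279935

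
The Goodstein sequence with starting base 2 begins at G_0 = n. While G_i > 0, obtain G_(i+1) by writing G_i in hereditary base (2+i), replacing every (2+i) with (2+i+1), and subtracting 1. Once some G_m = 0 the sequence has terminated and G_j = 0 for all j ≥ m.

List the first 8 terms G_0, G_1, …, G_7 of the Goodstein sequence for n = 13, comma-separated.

13, 108, 1279, 16092, 280711, 5765998, 134219479, 3486786855

G_0=13  [base 2] 2^(2 + 1) + 2^2 + 1  →[2↦3]→  3^(3 + 1) + 3^3 + 1 = 109  −1 ⇒ G_1=108
G_1=108  [base 3] 3^(3 + 1) + 3^3  →[3↦4]→  4^(4 + 1) + 4^4 = 1280  −1 ⇒ G_2=1279
G_2=1279  [base 4] 4^(4 + 1) + 3·4^3 + 3·4^2 + 3·4 + 3  →[4↦5]→  5^(5 + 1) + 3·5^3 + 3·5^2 + 3·5 + 3 = 16093  −1 ⇒ G_3=16092
G_3=16092  [base 5] 5^(5 + 1) + 3·5^3 + 3·5^2 + 3·5 + 2  →[5↦6]→  6^(6 + 1) + 3·6^3 + 3·6^2 + 3·6 + 2 = 280712  −1 ⇒ G_4=280711
G_4=280711  [base 6] 6^(6 + 1) + 3·6^3 + 3·6^2 + 3·6 + 1  →[6↦7]→  7^(7 + 1) + 3·7^3 + 3·7^2 + 3·7 + 1 = 5765999  −1 ⇒ G_5=5765998
G_5=5765998  [base 7] 7^(7 + 1) + 3·7^3 + 3·7^2 + 3·7  →[7↦8]→  8^(8 + 1) + 3·8^3 + 3·8^2 + 3·8 = 134219480  −1 ⇒ G_6=134219479
G_6=134219479  [base 8] 8^(8 + 1) + 3·8^3 + 3·8^2 + 2·8 + 7  →[8↦9]→  9^(9 + 1) + 3·9^3 + 3·9^2 + 2·9 + 7 = 3486786856  −1 ⇒ G_7=3486786855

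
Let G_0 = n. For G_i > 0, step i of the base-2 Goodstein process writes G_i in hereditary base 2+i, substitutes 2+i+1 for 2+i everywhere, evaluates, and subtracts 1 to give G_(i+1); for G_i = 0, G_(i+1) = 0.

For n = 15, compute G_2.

1283

G_0=15  [base 2] 2^(2 + 1) + 2^2 + 2 + 1  →[2↦3]→  3^(3 + 1) + 3^3 + 3 + 1 = 112  −1 ⇒ G_1=111
G_1=111  [base 3] 3^(3 + 1) + 3^3 + 3  →[3↦4]→  4^(4 + 1) + 4^4 + 4 = 1284  −1 ⇒ G_2=1283
G_2=1283  [base 4] 4^(4 + 1) + 4^4 + 3  →[4↦5]→  5^(5 + 1) + 5^5 + 3 = 18753  −1 ⇒ G_3=18752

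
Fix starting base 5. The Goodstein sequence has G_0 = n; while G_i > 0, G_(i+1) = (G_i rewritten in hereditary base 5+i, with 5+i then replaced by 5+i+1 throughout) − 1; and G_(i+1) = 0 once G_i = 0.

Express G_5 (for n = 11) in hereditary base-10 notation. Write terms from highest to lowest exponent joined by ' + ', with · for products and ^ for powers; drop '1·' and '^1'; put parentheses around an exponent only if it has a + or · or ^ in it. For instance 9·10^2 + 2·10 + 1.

10 + 3

G_0=11  [base 5] 2·5 + 1  →[5↦6]→  2·6 + 1 = 13  −1 ⇒ G_1=12
G_1=12  [base 6] 2·6  →[6↦7]→  2·7 = 14  −1 ⇒ G_2=13
G_2=13  [base 7] 7 + 6  →[7↦8]→  8 + 6 = 14  −1 ⇒ G_3=13
G_3=13  [base 8] 8 + 5  →[8↦9]→  9 + 5 = 14  −1 ⇒ G_4=13
G_4=13  [base 9] 9 + 4  →[9↦10]→  10 + 4 = 14  −1 ⇒ G_5=13
G_5=13  [base 10] 10 + 3  →[10↦11]→  11 + 3 = 14  −1 ⇒ G_6=13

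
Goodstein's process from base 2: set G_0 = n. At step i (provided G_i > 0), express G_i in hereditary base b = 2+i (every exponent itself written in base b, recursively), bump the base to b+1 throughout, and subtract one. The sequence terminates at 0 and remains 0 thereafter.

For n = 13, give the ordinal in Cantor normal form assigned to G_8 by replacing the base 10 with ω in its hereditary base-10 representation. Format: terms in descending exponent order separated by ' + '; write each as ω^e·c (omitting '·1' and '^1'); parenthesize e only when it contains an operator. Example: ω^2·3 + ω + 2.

(0) 13|_2 = 2^(2 + 1) + 2^2 + 1 ↦ 3^(3 + 1) + 3^3 + 1|_3 = 109 ⇒ 108
(1) 108|_3 = 3^(3 + 1) + 3^3 ↦ 4^(4 + 1) + 4^4|_4 = 1280 ⇒ 1279
(2) 1279|_4 = 4^(4 + 1) + 3·4^3 + 3·4^2 + 3·4 + 3 ↦ 5^(5 + 1) + 3·5^3 + 3·5^2 + 3·5 + 3|_5 = 16093 ⇒ 16092
(3) 16092|_5 = 5^(5 + 1) + 3·5^3 + 3·5^2 + 3·5 + 2 ↦ 6^(6 + 1) + 3·6^3 + 3·6^2 + 3·6 + 2|_6 = 280712 ⇒ 280711
(4) 280711|_6 = 6^(6 + 1) + 3·6^3 + 3·6^2 + 3·6 + 1 ↦ 7^(7 + 1) + 3·7^3 + 3·7^2 + 3·7 + 1|_7 = 5765999 ⇒ 5765998
(5) 5765998|_7 = 7^(7 + 1) + 3·7^3 + 3·7^2 + 3·7 ↦ 8^(8 + 1) + 3·8^3 + 3·8^2 + 3·8|_8 = 134219480 ⇒ 134219479
(6) 134219479|_8 = 8^(8 + 1) + 3·8^3 + 3·8^2 + 2·8 + 7 ↦ 9^(9 + 1) + 3·9^3 + 3·9^2 + 2·9 + 7|_9 = 3486786856 ⇒ 3486786855
(7) 3486786855|_9 = 9^(9 + 1) + 3·9^3 + 3·9^2 + 2·9 + 6 ↦ 10^(10 + 1) + 3·10^3 + 3·10^2 + 2·10 + 6|_10 = 100000003326 ⇒ 100000003325
(8) 100000003325|_10 = 10^(10 + 1) + 3·10^3 + 3·10^2 + 2·10 + 5 ↦ 11^(11 + 1) + 3·11^3 + 3·11^2 + 2·11 + 5|_11 = 3138428381104 ⇒ 3138428381103

ω^(ω + 1) + ω^3·3 + ω^2·3 + ω·2 + 5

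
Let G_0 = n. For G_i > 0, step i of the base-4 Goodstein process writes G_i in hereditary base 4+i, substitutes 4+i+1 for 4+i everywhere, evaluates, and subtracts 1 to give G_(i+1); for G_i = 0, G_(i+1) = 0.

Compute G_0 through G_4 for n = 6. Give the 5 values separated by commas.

6, 6, 6, 6, 5

[0] 6 ≡ 4 + 2 (base 4). Lift 5: 7. −1: 6.
[1] 6 ≡ 5 + 1 (base 5). Lift 6: 7. −1: 6.
[2] 6 ≡ 6 (base 6). Lift 7: 7. −1: 6.
[3] 6 ≡ 6 (base 7). Lift 8: 6. −1: 5.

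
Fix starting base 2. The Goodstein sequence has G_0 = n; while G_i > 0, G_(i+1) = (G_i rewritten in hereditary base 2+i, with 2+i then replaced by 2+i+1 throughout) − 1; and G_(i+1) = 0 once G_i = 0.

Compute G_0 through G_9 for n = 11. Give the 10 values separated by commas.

11, 84, 1027, 15627, 279937, 5764801, 134217727, 2749609302, 70077777775, 1997331745490

11 —HB2→ 2^(2 + 1) + 2 + 1 —bump→ 3^(3 + 1) + 3 + 1 = 85 —(−1)→ 84
84 —HB3→ 3^(3 + 1) + 3 —bump→ 4^(4 + 1) + 4 = 1028 —(−1)→ 1027
1027 —HB4→ 4^(4 + 1) + 3 —bump→ 5^(5 + 1) + 3 = 15628 —(−1)→ 15627
15627 —HB5→ 5^(5 + 1) + 2 —bump→ 6^(6 + 1) + 2 = 279938 —(−1)→ 279937
279937 —HB6→ 6^(6 + 1) + 1 —bump→ 7^(7 + 1) + 1 = 5764802 —(−1)→ 5764801
5764801 —HB7→ 7^(7 + 1) —bump→ 8^(8 + 1) = 134217728 —(−1)→ 134217727
134217727 —HB8→ 7·8^8 + 7·8^7 + 7·8^6 + 7·8^5 + 7·8^4 + 7·8^3 + 7·8^2 + 7·8 + 7 —bump→ 7·9^9 + 7·9^7 + 7·9^6 + 7·9^5 + 7·9^4 + 7·9^3 + 7·9^2 + 7·9 + 7 = 2749609303 —(−1)→ 2749609302
2749609302 —HB9→ 7·9^9 + 7·9^7 + 7·9^6 + 7·9^5 + 7·9^4 + 7·9^3 + 7·9^2 + 7·9 + 6 —bump→ 7·10^10 + 7·10^7 + 7·10^6 + 7·10^5 + 7·10^4 + 7·10^3 + 7·10^2 + 7·10 + 6 = 70077777776 —(−1)→ 70077777775
70077777775 —HB10→ 7·10^10 + 7·10^7 + 7·10^6 + 7·10^5 + 7·10^4 + 7·10^3 + 7·10^2 + 7·10 + 5 —bump→ 7·11^11 + 7·11^7 + 7·11^6 + 7·11^5 + 7·11^4 + 7·11^3 + 7·11^2 + 7·11 + 5 = 1997331745491 —(−1)→ 1997331745490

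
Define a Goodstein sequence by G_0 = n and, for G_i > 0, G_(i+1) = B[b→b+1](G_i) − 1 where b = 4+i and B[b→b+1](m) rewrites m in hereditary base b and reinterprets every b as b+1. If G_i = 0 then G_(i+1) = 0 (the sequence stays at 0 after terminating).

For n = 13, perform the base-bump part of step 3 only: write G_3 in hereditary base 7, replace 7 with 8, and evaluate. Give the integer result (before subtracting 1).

step 0: 13 = 3·4 + 1; sub 5 for 4: 3·5 + 1; = 16; G_1 = 16−1 = 15
step 1: 15 = 3·5; sub 6 for 5: 3·6; = 18; G_2 = 18−1 = 17
step 2: 17 = 2·6 + 5; sub 7 for 6: 2·7 + 5; = 19; G_3 = 19−1 = 18
step 3: 18 = 2·7 + 4; sub 8 for 7: 2·8 + 4; = 20; G_4 = 20−1 = 19

20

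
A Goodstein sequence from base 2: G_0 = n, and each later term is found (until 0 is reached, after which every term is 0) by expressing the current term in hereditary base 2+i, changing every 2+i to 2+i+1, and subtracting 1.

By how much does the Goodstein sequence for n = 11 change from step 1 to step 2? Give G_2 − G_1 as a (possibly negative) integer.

step 0: 11 = 2^(2 + 1) + 2 + 1; sub 3 for 2: 3^(3 + 1) + 3 + 1; = 85; G_1 = 85−1 = 84
step 1: 84 = 3^(3 + 1) + 3; sub 4 for 3: 4^(4 + 1) + 4; = 1028; G_2 = 1028−1 = 1027

943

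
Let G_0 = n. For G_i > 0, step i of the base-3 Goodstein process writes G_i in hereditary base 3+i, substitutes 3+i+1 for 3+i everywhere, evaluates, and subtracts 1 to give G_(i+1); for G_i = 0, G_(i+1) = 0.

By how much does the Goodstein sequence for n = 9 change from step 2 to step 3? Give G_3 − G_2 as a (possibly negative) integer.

2

step 0: 9 = 3^2; sub 4 for 3: 4^2; = 16; G_1 = 16−1 = 15
step 1: 15 = 3·4 + 3; sub 5 for 4: 3·5 + 3; = 18; G_2 = 18−1 = 17
step 2: 17 = 3·5 + 2; sub 6 for 5: 3·6 + 2; = 20; G_3 = 20−1 = 19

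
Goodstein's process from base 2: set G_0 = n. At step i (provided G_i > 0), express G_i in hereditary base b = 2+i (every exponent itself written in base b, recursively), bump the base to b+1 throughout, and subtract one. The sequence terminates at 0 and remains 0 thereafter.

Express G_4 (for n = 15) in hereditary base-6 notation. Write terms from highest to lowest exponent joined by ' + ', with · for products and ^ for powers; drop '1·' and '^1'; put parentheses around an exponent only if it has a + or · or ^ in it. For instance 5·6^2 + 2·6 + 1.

6^(6 + 1) + 6^6 + 1

G_0 = 15. HB_2(15) = 2^(2 + 1) + 2^2 + 2 + 1. Bump = 112. G_1 = 111.
G_1 = 111. HB_3(111) = 3^(3 + 1) + 3^3 + 3. Bump = 1284. G_2 = 1283.
G_2 = 1283. HB_4(1283) = 4^(4 + 1) + 4^4 + 3. Bump = 18753. G_3 = 18752.
G_3 = 18752. HB_5(18752) = 5^(5 + 1) + 5^5 + 2. Bump = 326594. G_4 = 326593.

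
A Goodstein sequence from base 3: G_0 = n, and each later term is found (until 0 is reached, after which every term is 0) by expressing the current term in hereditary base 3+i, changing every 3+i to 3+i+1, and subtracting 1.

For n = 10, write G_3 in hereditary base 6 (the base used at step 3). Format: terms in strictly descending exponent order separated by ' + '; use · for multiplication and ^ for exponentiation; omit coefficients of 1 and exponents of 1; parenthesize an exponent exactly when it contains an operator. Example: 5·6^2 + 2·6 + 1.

[0] 10 ≡ 3^2 + 1 (base 3). Lift 4: 17. −1: 16.
[1] 16 ≡ 4^2 (base 4). Lift 5: 25. −1: 24.
[2] 24 ≡ 4·5 + 4 (base 5). Lift 6: 28. −1: 27.
[3] 27 ≡ 4·6 + 3 (base 6). Lift 7: 31. −1: 30.

4·6 + 3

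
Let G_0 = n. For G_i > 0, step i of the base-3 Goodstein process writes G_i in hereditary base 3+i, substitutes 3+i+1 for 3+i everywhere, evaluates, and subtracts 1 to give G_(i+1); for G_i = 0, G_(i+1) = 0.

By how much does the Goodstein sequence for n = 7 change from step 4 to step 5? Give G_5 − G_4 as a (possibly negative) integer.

0

i=0: 7 = 2·3 + 1 (b=3); 3→4: 2·4 + 1 = 9; 9−1 = 8
i=1: 8 = 2·4 (b=4); 4→5: 2·5 = 10; 10−1 = 9
i=2: 9 = 5 + 4 (b=5); 5→6: 6 + 4 = 10; 10−1 = 9
i=3: 9 = 6 + 3 (b=6); 6→7: 7 + 3 = 10; 10−1 = 9
i=4: 9 = 7 + 2 (b=7); 7→8: 8 + 2 = 10; 10−1 = 9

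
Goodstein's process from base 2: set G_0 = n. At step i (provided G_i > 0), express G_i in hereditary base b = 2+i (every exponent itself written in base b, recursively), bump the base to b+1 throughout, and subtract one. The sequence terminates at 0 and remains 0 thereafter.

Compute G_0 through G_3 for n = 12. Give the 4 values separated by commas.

G_0=12  [base 2] 2^(2 + 1) + 2^2  →[2↦3]→  3^(3 + 1) + 3^3 = 108  −1 ⇒ G_1=107
G_1=107  [base 3] 3^(3 + 1) + 2·3^2 + 2·3 + 2  →[3↦4]→  4^(4 + 1) + 2·4^2 + 2·4 + 2 = 1066  −1 ⇒ G_2=1065
G_2=1065  [base 4] 4^(4 + 1) + 2·4^2 + 2·4 + 1  →[4↦5]→  5^(5 + 1) + 2·5^2 + 2·5 + 1 = 15686  −1 ⇒ G_3=15685

12, 107, 1065, 15685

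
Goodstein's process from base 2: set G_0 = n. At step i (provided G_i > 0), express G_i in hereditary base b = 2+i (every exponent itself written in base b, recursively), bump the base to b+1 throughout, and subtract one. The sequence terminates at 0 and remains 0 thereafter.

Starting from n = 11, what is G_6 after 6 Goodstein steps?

base 2: 11 = 2^(2 + 1) + 2 + 1; at 3: 3^(3 + 1) + 3 + 1 = 85; next = 84
base 3: 84 = 3^(3 + 1) + 3; at 4: 4^(4 + 1) + 4 = 1028; next = 1027
base 4: 1027 = 4^(4 + 1) + 3; at 5: 5^(5 + 1) + 3 = 15628; next = 15627
base 5: 15627 = 5^(5 + 1) + 2; at 6: 6^(6 + 1) + 2 = 279938; next = 279937
base 6: 279937 = 6^(6 + 1) + 1; at 7: 7^(7 + 1) + 1 = 5764802; next = 5764801
base 7: 5764801 = 7^(7 + 1); at 8: 8^(8 + 1) = 134217728; next = 134217727
base 8: 134217727 = 7·8^8 + 7·8^7 + 7·8^6 + 7·8^5 + 7·8^4 + 7·8^3 + 7·8^2 + 7·8 + 7; at 9: 7·9^9 + 7·9^7 + 7·9^6 + 7·9^5 + 7·9^4 + 7·9^3 + 7·9^2 + 7·9 + 7 = 2749609303; next = 2749609302

134217727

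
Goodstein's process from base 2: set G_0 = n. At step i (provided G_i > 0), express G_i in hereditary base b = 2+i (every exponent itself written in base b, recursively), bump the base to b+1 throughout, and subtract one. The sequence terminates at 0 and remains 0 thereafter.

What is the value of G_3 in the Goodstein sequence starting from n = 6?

3125

step 0: 6 = 2^2 + 2; sub 3 for 2: 3^3 + 3; = 30; G_1 = 30−1 = 29
step 1: 29 = 3^3 + 2; sub 4 for 3: 4^4 + 2; = 258; G_2 = 258−1 = 257
step 2: 257 = 4^4 + 1; sub 5 for 4: 5^5 + 1; = 3126; G_3 = 3126−1 = 3125
step 3: 3125 = 5^5; sub 6 for 5: 6^6; = 46656; G_4 = 46656−1 = 46655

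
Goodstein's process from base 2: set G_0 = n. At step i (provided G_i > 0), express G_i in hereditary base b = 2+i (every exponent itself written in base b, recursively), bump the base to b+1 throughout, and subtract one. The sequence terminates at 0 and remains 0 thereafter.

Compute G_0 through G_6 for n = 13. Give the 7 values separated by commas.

13, 108, 1279, 16092, 280711, 5765998, 134219479

G_0 = 13. HB_2(13) = 2^(2 + 1) + 2^2 + 1. Bump = 109. G_1 = 108.
G_1 = 108. HB_3(108) = 3^(3 + 1) + 3^3. Bump = 1280. G_2 = 1279.
G_2 = 1279. HB_4(1279) = 4^(4 + 1) + 3·4^3 + 3·4^2 + 3·4 + 3. Bump = 16093. G_3 = 16092.
G_3 = 16092. HB_5(16092) = 5^(5 + 1) + 3·5^3 + 3·5^2 + 3·5 + 2. Bump = 280712. G_4 = 280711.
G_4 = 280711. HB_6(280711) = 6^(6 + 1) + 3·6^3 + 3·6^2 + 3·6 + 1. Bump = 5765999. G_5 = 5765998.
G_5 = 5765998. HB_7(5765998) = 7^(7 + 1) + 3·7^3 + 3·7^2 + 3·7. Bump = 134219480. G_6 = 134219479.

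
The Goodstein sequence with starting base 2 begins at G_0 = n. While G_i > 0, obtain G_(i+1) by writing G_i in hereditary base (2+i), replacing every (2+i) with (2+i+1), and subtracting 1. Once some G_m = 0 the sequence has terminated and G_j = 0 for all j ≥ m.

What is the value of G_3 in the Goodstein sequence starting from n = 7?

3127

G_0=7  [base 2] 2^2 + 2 + 1  →[2↦3]→  3^3 + 3 + 1 = 31  −1 ⇒ G_1=30
G_1=30  [base 3] 3^3 + 3  →[3↦4]→  4^4 + 4 = 260  −1 ⇒ G_2=259
G_2=259  [base 4] 4^4 + 3  →[4↦5]→  5^5 + 3 = 3128  −1 ⇒ G_3=3127
G_3=3127  [base 5] 5^5 + 2  →[5↦6]→  6^6 + 2 = 46658  −1 ⇒ G_4=46657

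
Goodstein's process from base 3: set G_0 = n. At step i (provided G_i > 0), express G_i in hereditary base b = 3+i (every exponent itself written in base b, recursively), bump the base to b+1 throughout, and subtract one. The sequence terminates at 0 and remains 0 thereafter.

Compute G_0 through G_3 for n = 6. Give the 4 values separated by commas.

6, 7, 7, 7

i=0: 6 = 2·3 (b=3); 3→4: 2·4 = 8; 8−1 = 7
i=1: 7 = 4 + 3 (b=4); 4→5: 5 + 3 = 8; 8−1 = 7
i=2: 7 = 5 + 2 (b=5); 5→6: 6 + 2 = 8; 8−1 = 7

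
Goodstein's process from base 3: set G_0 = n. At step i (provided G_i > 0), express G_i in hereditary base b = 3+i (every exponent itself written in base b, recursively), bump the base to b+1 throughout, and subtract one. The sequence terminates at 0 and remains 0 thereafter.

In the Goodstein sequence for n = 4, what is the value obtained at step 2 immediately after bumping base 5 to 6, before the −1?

i=0: 4 = 3 + 1 (b=3); 3→4: 4 + 1 = 5; 5−1 = 4
i=1: 4 = 4 (b=4); 4→5: 5 = 5; 5−1 = 4

4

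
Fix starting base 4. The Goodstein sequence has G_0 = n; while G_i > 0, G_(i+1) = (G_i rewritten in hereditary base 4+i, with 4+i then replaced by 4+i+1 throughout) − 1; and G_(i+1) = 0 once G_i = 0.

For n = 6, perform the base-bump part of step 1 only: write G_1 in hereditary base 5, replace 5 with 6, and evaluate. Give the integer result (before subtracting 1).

7

base 4: 6 = 4 + 2; at 5: 5 + 2 = 7; next = 6
base 5: 6 = 5 + 1; at 6: 6 + 1 = 7; next = 6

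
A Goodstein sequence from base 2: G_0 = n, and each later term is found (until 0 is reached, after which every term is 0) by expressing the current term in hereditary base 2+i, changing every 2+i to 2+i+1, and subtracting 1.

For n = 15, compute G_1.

i=0: 15 = 2^(2 + 1) + 2^2 + 2 + 1 (b=2); 2→3: 3^(3 + 1) + 3^3 + 3 + 1 = 112; 112−1 = 111
i=1: 111 = 3^(3 + 1) + 3^3 + 3 (b=3); 3→4: 4^(4 + 1) + 4^4 + 4 = 1284; 1284−1 = 1283

111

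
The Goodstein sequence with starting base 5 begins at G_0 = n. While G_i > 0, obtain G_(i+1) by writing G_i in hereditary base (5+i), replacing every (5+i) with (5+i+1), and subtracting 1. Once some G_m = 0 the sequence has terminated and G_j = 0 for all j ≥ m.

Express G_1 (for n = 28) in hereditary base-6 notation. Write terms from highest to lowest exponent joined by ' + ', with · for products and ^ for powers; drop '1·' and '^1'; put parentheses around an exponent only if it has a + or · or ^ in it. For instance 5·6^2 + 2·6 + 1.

6^2 + 2

G_0 = 28. HB_5(28) = 5^2 + 3. Bump = 39. G_1 = 38.
G_1 = 38. HB_6(38) = 6^2 + 2. Bump = 51. G_2 = 50.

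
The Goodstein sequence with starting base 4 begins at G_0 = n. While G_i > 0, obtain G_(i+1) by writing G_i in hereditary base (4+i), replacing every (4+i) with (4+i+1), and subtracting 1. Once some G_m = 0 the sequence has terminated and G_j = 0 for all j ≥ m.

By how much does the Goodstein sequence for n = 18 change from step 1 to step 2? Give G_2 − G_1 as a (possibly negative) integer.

G_0 = 18. HB_4(18) = 4^2 + 2. Bump = 27. G_1 = 26.
G_1 = 26. HB_5(26) = 5^2 + 1. Bump = 37. G_2 = 36.

10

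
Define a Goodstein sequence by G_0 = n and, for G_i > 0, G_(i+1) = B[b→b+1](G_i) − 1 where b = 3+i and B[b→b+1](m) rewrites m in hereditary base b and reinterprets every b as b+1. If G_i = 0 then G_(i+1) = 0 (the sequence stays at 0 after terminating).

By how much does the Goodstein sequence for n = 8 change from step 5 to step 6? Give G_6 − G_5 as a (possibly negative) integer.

step 0: 8 = 2·3 + 2; sub 4 for 3: 2·4 + 2; = 10; G_1 = 10−1 = 9
step 1: 9 = 2·4 + 1; sub 5 for 4: 2·5 + 1; = 11; G_2 = 11−1 = 10
step 2: 10 = 2·5; sub 6 for 5: 2·6; = 12; G_3 = 12−1 = 11
step 3: 11 = 6 + 5; sub 7 for 6: 7 + 5; = 12; G_4 = 12−1 = 11
step 4: 11 = 7 + 4; sub 8 for 7: 8 + 4; = 12; G_5 = 12−1 = 11
step 5: 11 = 8 + 3; sub 9 for 8: 9 + 3; = 12; G_6 = 12−1 = 11

0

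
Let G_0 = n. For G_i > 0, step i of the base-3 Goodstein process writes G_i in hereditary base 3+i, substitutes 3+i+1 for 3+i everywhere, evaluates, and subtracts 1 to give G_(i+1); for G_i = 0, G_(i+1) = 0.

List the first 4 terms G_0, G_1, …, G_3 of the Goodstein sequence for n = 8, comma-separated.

8 —HB3→ 2·3 + 2 —bump→ 2·4 + 2 = 10 —(−1)→ 9
9 —HB4→ 2·4 + 1 —bump→ 2·5 + 1 = 11 —(−1)→ 10
10 —HB5→ 2·5 —bump→ 2·6 = 12 —(−1)→ 11

8, 9, 10, 11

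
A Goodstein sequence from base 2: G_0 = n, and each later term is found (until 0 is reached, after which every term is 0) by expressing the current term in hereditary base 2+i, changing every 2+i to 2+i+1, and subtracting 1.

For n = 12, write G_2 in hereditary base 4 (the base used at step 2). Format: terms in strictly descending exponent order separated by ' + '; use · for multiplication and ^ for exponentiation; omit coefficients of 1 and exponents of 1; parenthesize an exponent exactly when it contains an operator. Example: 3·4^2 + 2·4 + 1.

(0) 12|_2 = 2^(2 + 1) + 2^2 ↦ 3^(3 + 1) + 3^3|_3 = 108 ⇒ 107
(1) 107|_3 = 3^(3 + 1) + 2·3^2 + 2·3 + 2 ↦ 4^(4 + 1) + 2·4^2 + 2·4 + 2|_4 = 1066 ⇒ 1065
(2) 1065|_4 = 4^(4 + 1) + 2·4^2 + 2·4 + 1 ↦ 5^(5 + 1) + 2·5^2 + 2·5 + 1|_5 = 15686 ⇒ 15685

4^(4 + 1) + 2·4^2 + 2·4 + 1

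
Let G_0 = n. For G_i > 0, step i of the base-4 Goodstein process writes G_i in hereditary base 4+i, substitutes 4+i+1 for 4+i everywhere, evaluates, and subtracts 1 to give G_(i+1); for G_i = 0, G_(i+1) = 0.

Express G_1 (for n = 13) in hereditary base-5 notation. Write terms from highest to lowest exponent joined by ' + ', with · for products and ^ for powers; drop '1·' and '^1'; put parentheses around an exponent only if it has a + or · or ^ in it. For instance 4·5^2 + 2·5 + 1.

G_0=13  [base 4] 3·4 + 1  →[4↦5]→  3·5 + 1 = 16  −1 ⇒ G_1=15
G_1=15  [base 5] 3·5  →[5↦6]→  3·6 = 18  −1 ⇒ G_2=17

3·5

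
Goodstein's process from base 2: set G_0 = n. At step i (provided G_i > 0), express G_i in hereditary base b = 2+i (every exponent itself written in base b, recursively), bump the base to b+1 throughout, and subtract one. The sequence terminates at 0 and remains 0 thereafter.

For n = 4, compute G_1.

G_0=4  [base 2] 2^2  →[2↦3]→  3^3 = 27  −1 ⇒ G_1=26
G_1=26  [base 3] 2·3^2 + 2·3 + 2  →[3↦4]→  2·4^2 + 2·4 + 2 = 42  −1 ⇒ G_2=41

26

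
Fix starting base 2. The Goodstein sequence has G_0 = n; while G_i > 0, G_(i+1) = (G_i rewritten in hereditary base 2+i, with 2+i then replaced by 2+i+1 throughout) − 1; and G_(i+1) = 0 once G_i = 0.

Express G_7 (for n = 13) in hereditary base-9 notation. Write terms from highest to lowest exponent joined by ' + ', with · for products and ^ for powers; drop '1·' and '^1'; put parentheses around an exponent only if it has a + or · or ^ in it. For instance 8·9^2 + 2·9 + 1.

9^(9 + 1) + 3·9^3 + 3·9^2 + 2·9 + 6

G_0=13  [base 2] 2^(2 + 1) + 2^2 + 1  →[2↦3]→  3^(3 + 1) + 3^3 + 1 = 109  −1 ⇒ G_1=108
G_1=108  [base 3] 3^(3 + 1) + 3^3  →[3↦4]→  4^(4 + 1) + 4^4 = 1280  −1 ⇒ G_2=1279
G_2=1279  [base 4] 4^(4 + 1) + 3·4^3 + 3·4^2 + 3·4 + 3  →[4↦5]→  5^(5 + 1) + 3·5^3 + 3·5^2 + 3·5 + 3 = 16093  −1 ⇒ G_3=16092
G_3=16092  [base 5] 5^(5 + 1) + 3·5^3 + 3·5^2 + 3·5 + 2  →[5↦6]→  6^(6 + 1) + 3·6^3 + 3·6^2 + 3·6 + 2 = 280712  −1 ⇒ G_4=280711
G_4=280711  [base 6] 6^(6 + 1) + 3·6^3 + 3·6^2 + 3·6 + 1  →[6↦7]→  7^(7 + 1) + 3·7^3 + 3·7^2 + 3·7 + 1 = 5765999  −1 ⇒ G_5=5765998
G_5=5765998  [base 7] 7^(7 + 1) + 3·7^3 + 3·7^2 + 3·7  →[7↦8]→  8^(8 + 1) + 3·8^3 + 3·8^2 + 3·8 = 134219480  −1 ⇒ G_6=134219479
G_6=134219479  [base 8] 8^(8 + 1) + 3·8^3 + 3·8^2 + 2·8 + 7  →[8↦9]→  9^(9 + 1) + 3·9^3 + 3·9^2 + 2·9 + 7 = 3486786856  −1 ⇒ G_7=3486786855
G_7=3486786855  [base 9] 9^(9 + 1) + 3·9^3 + 3·9^2 + 2·9 + 6  →[9↦10]→  10^(10 + 1) + 3·10^3 + 3·10^2 + 2·10 + 6 = 100000003326  −1 ⇒ G_8=100000003325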